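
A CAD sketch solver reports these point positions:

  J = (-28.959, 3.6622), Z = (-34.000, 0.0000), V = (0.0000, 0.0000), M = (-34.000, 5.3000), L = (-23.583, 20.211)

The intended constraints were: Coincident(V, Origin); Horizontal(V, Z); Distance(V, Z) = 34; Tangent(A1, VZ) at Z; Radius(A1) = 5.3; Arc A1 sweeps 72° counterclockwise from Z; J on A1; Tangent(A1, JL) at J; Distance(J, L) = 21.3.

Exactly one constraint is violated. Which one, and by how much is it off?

Distance(J, L) = 21.3 — off by 3.90.

V = (0.00, 0.00) ✓; V.y = 0.00, Z.y = 0.00 ✓; |VZ| = 34.00 ✓; ∠(MZ, ZV) = 90.00° ✓; |MZ| = 5.300 ✓; bearing(M→J) − bearing(M→Z) = 72.00° ✓; |MJ| = 5.300 ✓; ∠(MJ, JL) = 90.00° ✓; |JL| = 17.40 ✗.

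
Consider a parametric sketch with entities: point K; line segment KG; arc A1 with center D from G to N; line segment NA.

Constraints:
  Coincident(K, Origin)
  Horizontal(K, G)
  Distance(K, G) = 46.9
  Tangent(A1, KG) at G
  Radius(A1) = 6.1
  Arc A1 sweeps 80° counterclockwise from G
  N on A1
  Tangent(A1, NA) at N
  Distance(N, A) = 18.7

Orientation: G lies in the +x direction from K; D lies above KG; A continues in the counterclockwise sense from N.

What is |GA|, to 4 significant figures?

25.22

On A1, G sits at bearing -90° from D; an 80° counterclockwise sweep puts N at bearing -10°, so N = D + 6.1·(cos -10°, sin -10°) = (52.91, 5.041). Tangency of A1 to NA means the radius DN is perpendicular to NA, so NA runs along (−sin -10°, cos -10°); with |NA| = 18.7, A = (56.15, 23.46). Then |GA| = |A − G| = 25.22.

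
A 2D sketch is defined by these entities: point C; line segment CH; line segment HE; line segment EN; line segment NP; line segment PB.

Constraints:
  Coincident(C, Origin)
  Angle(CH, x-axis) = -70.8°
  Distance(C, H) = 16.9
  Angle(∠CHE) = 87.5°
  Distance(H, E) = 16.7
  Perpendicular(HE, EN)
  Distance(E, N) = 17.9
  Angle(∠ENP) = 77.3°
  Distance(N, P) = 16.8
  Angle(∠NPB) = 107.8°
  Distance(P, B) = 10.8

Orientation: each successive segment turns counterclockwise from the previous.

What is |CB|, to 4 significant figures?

13.51

C is at the origin; CH runs at -70.8° with length 16.9, so H = (5.558, -15.96). ∠CHE = 87.5° gives HE at 21.70° from the x-axis; with |HE| = 16.7, E = (21.07, -9.785). The perpendicularity gives EN at right angles to HE, so EN runs at 111.7°; with |EN| = 17.9, N = (14.46, 6.846). ∠ENP = 77.3° gives NP at -145.6° from the x-axis; with |NP| = 16.8, P = (0.5940, -2.645). ∠NPB = 107.8° gives PB at -73.40° from the x-axis; with |PB| = 10.8, B = (3.679, -13.00). Then |CB| = |B − C| = 13.51.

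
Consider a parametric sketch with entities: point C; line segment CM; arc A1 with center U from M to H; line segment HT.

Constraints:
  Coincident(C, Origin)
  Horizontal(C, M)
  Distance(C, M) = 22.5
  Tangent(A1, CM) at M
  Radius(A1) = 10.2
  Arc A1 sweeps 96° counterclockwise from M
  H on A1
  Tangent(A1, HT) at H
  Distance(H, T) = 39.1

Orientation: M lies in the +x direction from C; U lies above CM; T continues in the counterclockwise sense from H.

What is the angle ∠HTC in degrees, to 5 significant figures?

35.658°

C is at the origin; CM is horizontal with |CM| = 22.5 and M on the +x side, so M = (22.500, 0.0000). Since A1 is tangent to CM there, UM ⟂ CM, so U = M + (0, 10.2) = (22.500, 10.200). On A1, M sits at bearing -90° from U; a 96° counterclockwise sweep puts H at bearing 6°, so H = U + 10.2·(cos 6°, sin 6°) = (32.644, 11.266). A1 meets HT tangentially, so UH is at right angles to HT, so HT runs along (−sin 6°, cos 6°); with |HT| = 39.1, T = (28.557, 50.152). Then cos ∠HTC = TH·TC / (|TH||TC|), giving 35.658°.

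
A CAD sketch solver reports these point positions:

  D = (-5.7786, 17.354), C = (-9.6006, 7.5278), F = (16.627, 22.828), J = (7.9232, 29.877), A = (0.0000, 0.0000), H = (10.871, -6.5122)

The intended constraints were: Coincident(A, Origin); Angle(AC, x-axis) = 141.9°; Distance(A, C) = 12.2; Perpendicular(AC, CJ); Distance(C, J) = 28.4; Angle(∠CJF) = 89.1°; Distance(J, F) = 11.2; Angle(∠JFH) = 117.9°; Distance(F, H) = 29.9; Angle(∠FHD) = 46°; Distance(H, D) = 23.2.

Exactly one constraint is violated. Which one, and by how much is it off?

Distance(H, D) = 23.2 — off by 5.90.

A = (0.00, 0.00) ✓; AC at 141.9° ✓; |AC| = 12.20 ✓; ∠(AC, CJ) = 90.00° ✓; |CJ| = 28.40 ✓; ∠CJF = 89.10° ✓; |JF| = 11.20 ✓; ∠JFH = 117.9° ✓; |FH| = 29.90 ✓; ∠FHD = 46.00° ✓; |HD| = 29.10 ✗.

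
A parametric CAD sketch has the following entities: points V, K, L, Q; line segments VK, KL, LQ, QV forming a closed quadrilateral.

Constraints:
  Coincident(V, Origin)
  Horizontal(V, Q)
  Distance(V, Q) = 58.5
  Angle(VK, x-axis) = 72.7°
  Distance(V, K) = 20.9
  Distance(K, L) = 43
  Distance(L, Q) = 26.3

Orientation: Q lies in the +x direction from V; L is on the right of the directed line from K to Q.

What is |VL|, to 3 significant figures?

37.0

Checks: |KL| = 43.00 ✓; |LQ| = 26.30 ✓.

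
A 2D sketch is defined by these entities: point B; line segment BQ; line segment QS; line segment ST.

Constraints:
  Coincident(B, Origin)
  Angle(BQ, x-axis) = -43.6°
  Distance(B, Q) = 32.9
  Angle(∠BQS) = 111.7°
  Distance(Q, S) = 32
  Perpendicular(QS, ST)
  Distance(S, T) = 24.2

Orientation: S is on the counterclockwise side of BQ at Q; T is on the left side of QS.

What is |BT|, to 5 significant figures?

44.621

∠BQS = 111.7°, so QS runs at -43.6° + (180° − 111.7°) = 24.700° from the x-axis; with |QS| = 32.0, S = Q + 32.0·(cos 24.700°, sin 24.700°) = (52.898, -9.3167). QS is perpendicular to ST; with |ST| = 24.2 on the left of QS, T = S + 24.2·(-0.41787, 0.90851) = (42.785, 12.669). Then |BT| = |T − B| = 44.621.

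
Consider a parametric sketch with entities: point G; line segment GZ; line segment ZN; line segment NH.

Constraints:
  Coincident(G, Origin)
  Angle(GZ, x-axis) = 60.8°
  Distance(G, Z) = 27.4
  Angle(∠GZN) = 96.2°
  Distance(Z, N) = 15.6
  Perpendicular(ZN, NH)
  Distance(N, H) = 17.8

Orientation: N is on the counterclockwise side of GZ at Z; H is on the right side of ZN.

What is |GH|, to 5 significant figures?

48.714

G is at the origin; GZ runs at 60.8° with length 27.4, so Z = 27.4·(cos 60.8°, sin 60.8°) = (13.367, 23.918). ∠GZN = 96.2°, so ZN runs at 60.8° + (180° − 96.2°) = 144.60° from the x-axis; with |ZN| = 15.6, N = Z + 15.6·(cos 144.60°, sin 144.60°) = (0.65136, 32.955). ZN ⟂ NH; with |NH| = 17.8 on the right of ZN, H = N + 17.8·(0.57928, 0.81513) = (10.963, 47.464). Then |GH| = |H − G| = 48.714.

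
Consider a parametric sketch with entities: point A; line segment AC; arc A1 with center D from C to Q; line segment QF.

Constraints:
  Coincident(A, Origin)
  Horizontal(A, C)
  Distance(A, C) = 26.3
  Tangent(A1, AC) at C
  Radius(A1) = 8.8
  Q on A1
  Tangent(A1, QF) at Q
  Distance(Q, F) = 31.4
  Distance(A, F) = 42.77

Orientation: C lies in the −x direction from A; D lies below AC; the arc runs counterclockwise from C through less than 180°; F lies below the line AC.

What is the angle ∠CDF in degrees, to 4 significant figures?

161.4°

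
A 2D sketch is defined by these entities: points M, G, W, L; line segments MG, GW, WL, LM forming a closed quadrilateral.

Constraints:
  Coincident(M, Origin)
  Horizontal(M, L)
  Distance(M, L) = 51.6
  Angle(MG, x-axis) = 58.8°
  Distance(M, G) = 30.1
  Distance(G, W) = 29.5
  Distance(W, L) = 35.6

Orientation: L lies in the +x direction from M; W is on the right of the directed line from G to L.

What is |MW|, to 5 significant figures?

16.626

Checks: |GW| = 29.50 ✓; |WL| = 35.60 ✓.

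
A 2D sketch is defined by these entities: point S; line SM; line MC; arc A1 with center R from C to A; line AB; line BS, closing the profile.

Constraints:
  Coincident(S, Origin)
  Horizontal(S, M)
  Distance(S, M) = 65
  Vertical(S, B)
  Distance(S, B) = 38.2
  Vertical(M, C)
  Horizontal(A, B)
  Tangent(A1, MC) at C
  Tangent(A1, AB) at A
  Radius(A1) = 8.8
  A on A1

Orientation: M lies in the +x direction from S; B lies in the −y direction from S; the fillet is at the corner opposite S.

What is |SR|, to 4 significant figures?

63.43

S is at the origin; S and M share the same y with |SM| = 65.0 and M on the +x side, so M = (65.00, 0.000). SB is vertical with |SB| = 38.2 and B on the −y side, so B = (0.000, -38.20). The virtual corner opposite S is at (65.00, -38.20). Tangency of A1 to MC means the radius RC is perpendicular to MC and A1 meets AB tangentially, so RA is at right angles to AB, with radius 8.8, so the center R sits 8.8 in from both sides at R = (56.20, -29.40). Then |SR| = |R − S| = 63.43.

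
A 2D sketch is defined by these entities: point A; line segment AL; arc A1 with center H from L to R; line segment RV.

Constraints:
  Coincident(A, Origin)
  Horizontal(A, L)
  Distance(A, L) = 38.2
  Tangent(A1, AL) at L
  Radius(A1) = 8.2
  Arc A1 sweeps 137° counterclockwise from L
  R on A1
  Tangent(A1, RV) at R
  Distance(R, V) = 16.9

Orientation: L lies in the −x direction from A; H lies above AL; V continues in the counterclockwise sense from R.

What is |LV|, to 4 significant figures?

26.60

A is at the origin; A and L share the same y with |AL| = 38.2 and L on the −x side, so L = (-38.20, 0.000). A1 meets AL tangentially, so HL is at right angles to AL, so H = L + (0, 8.2) = (-38.20, 8.200). On A1, L sits at bearing -90° from H; a 137° counterclockwise sweep puts R at bearing 47°, so R = H + 8.2·(cos 47°, sin 47°) = (-32.61, 14.20). A1 meets RV tangentially, so HR is at right angles to RV, so RV runs along (−sin 47°, cos 47°); with |RV| = 16.9, V = (-44.97, 25.72). Then |LV| = |V − L| = 26.60.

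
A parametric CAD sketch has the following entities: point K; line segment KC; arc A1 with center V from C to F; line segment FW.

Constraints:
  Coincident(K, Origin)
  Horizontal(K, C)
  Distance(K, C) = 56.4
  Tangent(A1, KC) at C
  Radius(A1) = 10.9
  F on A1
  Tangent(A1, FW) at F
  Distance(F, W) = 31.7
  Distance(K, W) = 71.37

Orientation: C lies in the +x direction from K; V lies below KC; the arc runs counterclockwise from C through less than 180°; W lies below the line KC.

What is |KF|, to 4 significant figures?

48.20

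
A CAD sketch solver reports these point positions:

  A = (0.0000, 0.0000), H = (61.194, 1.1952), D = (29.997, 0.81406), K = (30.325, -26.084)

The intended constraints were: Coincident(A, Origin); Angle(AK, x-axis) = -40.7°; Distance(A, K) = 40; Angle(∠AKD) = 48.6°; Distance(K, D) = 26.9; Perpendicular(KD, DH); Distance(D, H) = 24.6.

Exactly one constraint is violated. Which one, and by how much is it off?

Distance(D, H) = 24.6 — off by 6.60.

A = (0.00, 0.00) ✓; AK at -40.70° ✓; |AK| = 40.00 ✓; ∠AKD = 48.60° ✓; |KD| = 26.90 ✓; ∠(KD, DH) = 90.00° ✓; |DH| = 31.20 ✗.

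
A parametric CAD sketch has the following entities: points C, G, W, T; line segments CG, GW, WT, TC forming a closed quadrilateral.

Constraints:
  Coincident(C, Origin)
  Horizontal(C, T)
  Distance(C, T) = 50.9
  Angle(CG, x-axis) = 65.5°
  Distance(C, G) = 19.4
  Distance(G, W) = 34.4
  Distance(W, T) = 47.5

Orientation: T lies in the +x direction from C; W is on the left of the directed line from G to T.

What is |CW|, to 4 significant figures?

53.22

C is at the origin; C and T share the same y with |CT| = 50.9 and T in +x, so T = (50.9, 0). CG runs at 65.5° with |CG| = 19.4, so G = (8.045, 17.65). W is determined by |GW| = 34.4 and |WT| = 47.5 together: it lies at the intersection of circle(G, 34.4) and circle(T, 47.5). With |GT| = 46.35, the foot of the radical line on GT is 11.60 from G and the perpendicular offset is √(34.4² − 11.60²) = 32.39. Taking the left-of-GT solution: W = (31.11, 43.18).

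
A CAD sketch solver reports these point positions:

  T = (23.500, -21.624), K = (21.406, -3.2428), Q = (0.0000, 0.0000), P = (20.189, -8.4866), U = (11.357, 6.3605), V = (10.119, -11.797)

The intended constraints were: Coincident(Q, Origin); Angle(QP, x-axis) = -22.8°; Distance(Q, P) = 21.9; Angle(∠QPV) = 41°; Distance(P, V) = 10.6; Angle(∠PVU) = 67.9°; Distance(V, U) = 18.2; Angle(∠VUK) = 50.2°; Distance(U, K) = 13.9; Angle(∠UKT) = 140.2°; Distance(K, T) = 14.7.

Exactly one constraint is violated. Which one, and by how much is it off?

Distance(K, T) = 14.7 — off by 3.80.

Q = (0.00, 0.00) ✓; QP at -22.80° ✓; |QP| = 21.90 ✓; ∠QPV = 41.00° ✓; |PV| = 10.60 ✓; ∠PVU = 67.90° ✓; |VU| = 18.20 ✓; ∠VUK = 50.20° ✓; |UK| = 13.90 ✓; ∠UKT = 140.2° ✓; |KT| = 18.50 ✗.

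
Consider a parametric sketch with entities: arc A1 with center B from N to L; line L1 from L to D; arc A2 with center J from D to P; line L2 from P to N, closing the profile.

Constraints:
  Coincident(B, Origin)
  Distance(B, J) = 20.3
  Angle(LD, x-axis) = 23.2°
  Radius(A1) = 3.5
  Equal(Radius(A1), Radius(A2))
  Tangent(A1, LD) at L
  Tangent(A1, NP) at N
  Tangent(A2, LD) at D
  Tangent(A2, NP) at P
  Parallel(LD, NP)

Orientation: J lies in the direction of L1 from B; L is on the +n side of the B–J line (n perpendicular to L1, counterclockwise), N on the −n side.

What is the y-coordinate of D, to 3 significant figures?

11.2

The slot axis is L1's direction at 23.2°, so u = (cos 23.2°, sin 23.2°) = (0.919, 0.394) and n = (−sin 23.2°, cos 23.2°) = (-0.394, 0.919). B is at the origin and J lies 20.3 along u from B, so J = 20.3·u = (18.7, 8.00). Tangency of A1 to both parallel lines with radius 3.5 puts L and N at B ± 3.5·n: L = (-1.38, 3.22), N = (1.38, -3.22). Equal radii place D and P the same way about J: D = J + 3.5·n = (17.3, 11.2), P = J − 3.5·n = (20.0, 4.78). So D.y = 11.2.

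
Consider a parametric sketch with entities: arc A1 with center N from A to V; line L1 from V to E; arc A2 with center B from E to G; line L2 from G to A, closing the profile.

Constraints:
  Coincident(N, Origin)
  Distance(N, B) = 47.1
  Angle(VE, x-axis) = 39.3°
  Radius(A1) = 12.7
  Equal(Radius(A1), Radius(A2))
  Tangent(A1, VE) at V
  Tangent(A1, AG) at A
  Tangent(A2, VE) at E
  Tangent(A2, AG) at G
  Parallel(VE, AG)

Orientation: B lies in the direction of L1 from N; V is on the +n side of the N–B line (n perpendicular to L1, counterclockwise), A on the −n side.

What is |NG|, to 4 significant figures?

48.78

Tangency of A1 to both parallel lines with radius 12.7 puts V and A at N ± 12.7·n: V = (-8.044, 9.828), A = (8.044, -9.828). Equal radii place E and G the same way about B: E = B + 12.7·n = (28.40, 39.66), G = B − 12.7·n = (44.49, 20.00). Then |NG| = |G − N| = 48.78.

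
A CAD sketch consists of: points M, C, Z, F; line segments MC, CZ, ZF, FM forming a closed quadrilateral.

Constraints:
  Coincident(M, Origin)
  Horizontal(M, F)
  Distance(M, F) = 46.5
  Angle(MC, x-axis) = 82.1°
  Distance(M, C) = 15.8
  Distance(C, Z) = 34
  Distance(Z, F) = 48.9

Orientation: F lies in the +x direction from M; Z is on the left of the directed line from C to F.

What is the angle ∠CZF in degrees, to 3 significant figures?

66.3°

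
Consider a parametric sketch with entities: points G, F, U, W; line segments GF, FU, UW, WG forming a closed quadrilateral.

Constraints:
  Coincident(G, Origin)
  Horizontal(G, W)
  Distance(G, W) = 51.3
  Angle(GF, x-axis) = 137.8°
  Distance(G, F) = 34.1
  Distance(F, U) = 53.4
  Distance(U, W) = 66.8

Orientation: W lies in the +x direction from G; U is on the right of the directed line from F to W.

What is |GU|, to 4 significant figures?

29.57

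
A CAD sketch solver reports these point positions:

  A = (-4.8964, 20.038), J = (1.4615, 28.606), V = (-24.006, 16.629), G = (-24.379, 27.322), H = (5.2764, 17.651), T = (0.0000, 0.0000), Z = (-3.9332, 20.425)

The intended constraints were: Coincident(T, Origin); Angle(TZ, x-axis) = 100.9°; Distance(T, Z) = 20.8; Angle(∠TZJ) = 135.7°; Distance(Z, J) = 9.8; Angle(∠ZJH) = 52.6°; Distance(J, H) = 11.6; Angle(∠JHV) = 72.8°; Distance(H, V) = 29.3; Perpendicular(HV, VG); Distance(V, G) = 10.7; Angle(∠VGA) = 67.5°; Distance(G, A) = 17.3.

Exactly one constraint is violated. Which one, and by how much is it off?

Distance(G, A) = 17.3 — off by 3.50.

T = (0.00, 0.00) ✓; TZ at 100.9° ✓; |TZ| = 20.80 ✓; ∠TZJ = 135.7° ✓; |ZJ| = 9.800 ✓; ∠ZJH = 52.60° ✓; |JH| = 11.60 ✓; ∠JHV = 72.80° ✓; |HV| = 29.30 ✓; ∠(HV, VG) = 90.00° ✓; |VG| = 10.70 ✓; ∠VGA = 67.50° ✓; |GA| = 20.80 ✗.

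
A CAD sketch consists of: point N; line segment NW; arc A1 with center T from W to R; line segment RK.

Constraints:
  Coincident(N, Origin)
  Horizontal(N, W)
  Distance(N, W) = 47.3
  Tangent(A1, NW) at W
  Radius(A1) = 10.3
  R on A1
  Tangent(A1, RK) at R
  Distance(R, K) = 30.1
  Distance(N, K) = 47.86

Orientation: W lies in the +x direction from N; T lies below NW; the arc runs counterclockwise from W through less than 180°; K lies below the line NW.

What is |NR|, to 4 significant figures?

38.11

N is at the origin; NW is horizontal with |NW| = 47.3 and W on the +x side, so W = (47.30, 0.000). Tangency of A1 to NW means the radius TW is perpendicular to NW, so T = W + (0, -10.3) = (47.30, -10.30). Since TR ⟂ RK (tangency), |TK| = √(10.3² + 30.1²) = 31.81 regardless of where R sits on A1. So K lies on both circle(N, 47.86) and circle(T, 31.81); the below-NW intersection is K = (30.20, -37.13). R is the foot of the tangent from K: R = (37.29, -7.874).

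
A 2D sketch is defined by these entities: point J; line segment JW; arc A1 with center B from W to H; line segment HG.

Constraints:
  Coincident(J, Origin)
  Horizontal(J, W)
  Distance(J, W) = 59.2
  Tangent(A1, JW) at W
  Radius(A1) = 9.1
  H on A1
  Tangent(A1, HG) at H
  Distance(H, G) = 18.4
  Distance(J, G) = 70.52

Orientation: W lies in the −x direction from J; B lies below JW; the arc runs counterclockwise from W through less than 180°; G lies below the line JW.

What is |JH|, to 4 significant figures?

68.98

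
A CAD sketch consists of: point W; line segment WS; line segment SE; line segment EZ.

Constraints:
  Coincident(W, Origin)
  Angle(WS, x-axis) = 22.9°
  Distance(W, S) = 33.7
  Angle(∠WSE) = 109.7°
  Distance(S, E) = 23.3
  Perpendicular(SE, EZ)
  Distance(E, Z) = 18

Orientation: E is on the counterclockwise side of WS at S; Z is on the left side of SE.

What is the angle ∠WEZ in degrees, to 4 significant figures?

47.53°

∠WSE = 109.7°, so SE runs at 22.9° + (180° − 109.7°) = 93.20° from the x-axis; with |SE| = 23.3, E = S + 23.3·(cos 93.20°, sin 93.20°) = (29.74, 36.38). SE ⟂ EZ; with |EZ| = 18.0 on the left of SE, Z = E + 18.0·(-0.9984, -0.05582) = (11.77, 35.37). Then cos ∠WEZ = EW·EZ / (|EW||EZ|), giving 47.53°.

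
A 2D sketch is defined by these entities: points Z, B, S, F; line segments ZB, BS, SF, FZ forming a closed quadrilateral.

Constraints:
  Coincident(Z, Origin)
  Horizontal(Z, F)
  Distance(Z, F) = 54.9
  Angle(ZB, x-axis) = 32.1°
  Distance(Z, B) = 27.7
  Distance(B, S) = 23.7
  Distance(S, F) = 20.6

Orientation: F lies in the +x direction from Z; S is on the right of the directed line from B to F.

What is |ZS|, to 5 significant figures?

35.651

Checks: |BS| = 23.70 ✓; |SF| = 20.60 ✓.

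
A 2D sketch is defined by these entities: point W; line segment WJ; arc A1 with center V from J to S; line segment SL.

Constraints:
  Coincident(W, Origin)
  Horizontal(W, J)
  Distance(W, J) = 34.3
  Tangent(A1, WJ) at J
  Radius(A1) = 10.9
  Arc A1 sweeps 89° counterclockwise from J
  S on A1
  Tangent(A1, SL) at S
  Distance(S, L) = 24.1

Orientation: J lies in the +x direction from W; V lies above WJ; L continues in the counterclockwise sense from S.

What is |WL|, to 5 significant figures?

57.381

On A1, J sits at bearing -90° from V; an 89° counterclockwise sweep puts S at bearing -1°, so S = V + 10.9·(cos -1°, sin -1°) = (45.198, 10.710). Tangency of A1 to SL means the radius VS is perpendicular to SL, so SL runs along (−sin -1°, cos -1°); with |SL| = 24.1, L = (45.619, 34.806). Then |WL| = |L − W| = 57.381.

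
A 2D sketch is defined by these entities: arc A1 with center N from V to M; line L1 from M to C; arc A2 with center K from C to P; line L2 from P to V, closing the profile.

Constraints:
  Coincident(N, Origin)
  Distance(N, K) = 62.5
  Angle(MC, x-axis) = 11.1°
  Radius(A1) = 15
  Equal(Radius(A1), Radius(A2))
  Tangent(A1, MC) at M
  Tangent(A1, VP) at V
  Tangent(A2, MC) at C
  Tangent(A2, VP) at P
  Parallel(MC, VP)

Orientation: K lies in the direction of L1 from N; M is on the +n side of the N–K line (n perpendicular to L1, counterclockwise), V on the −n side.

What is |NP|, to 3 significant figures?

64.3

The slot axis is L1's direction at 11.1°, so u = (cos 11.1°, sin 11.1°) = (0.981, 0.193) and n = (−sin 11.1°, cos 11.1°) = (-0.193, 0.981). N is at the origin and K lies 62.5 along u from N, so K = 62.5·u = (61.3, 12.0). Tangency of A1 to both parallel lines with radius 15.0 puts M and V at N ± 15.0·n: M = (-2.89, 14.7), V = (2.89, -14.7). Equal radii place C and P the same way about K: C = K + 15.0·n = (58.4, 26.8), P = K − 15.0·n = (64.2, -2.69). Then |NP| = |P − N| = 64.3.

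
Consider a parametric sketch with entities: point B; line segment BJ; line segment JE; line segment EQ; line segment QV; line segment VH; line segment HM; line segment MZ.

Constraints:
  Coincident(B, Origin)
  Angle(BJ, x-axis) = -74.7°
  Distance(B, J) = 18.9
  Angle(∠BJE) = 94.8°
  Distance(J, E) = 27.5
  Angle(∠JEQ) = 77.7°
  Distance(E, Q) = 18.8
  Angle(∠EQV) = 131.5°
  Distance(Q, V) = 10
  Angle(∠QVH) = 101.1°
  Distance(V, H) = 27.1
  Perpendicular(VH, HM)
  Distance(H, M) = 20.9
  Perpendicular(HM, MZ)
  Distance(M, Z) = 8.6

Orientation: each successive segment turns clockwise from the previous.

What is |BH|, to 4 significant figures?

16.30

B is at the origin; BJ runs at -74.7° with length 18.9, so J = (4.987, -18.23). ∠BJE = 94.8° gives JE at -159.9° from the x-axis; with |JE| = 27.5, E = (-20.84, -27.68). ∠JEQ = 77.7° gives EQ at 97.80° from the x-axis; with |EQ| = 18.8, Q = (-23.39, -9.055). ∠EQV = 131.5° gives QV at 49.30° from the x-axis; with |QV| = 10.0, V = (-16.87, -1.473). ∠QVH = 101.1° gives VH at -29.60° from the x-axis; with |VH| = 27.1, H = (6.695, -14.86). Then |BH| = |H − B| = 16.30.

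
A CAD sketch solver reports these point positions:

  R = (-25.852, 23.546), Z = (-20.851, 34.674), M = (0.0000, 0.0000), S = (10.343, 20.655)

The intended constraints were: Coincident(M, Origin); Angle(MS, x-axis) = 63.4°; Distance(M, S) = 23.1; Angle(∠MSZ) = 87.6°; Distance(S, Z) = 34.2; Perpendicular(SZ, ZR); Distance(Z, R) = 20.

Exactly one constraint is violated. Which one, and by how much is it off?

Distance(Z, R) = 20 — off by 7.80.

M = (0.00, 0.00) ✓; MS at 63.40° ✓; |MS| = 23.10 ✓; ∠MSZ = 87.60° ✓; |SZ| = 34.20 ✓; ∠(SZ, ZR) = 90.00° ✓; |ZR| = 12.20 ✗.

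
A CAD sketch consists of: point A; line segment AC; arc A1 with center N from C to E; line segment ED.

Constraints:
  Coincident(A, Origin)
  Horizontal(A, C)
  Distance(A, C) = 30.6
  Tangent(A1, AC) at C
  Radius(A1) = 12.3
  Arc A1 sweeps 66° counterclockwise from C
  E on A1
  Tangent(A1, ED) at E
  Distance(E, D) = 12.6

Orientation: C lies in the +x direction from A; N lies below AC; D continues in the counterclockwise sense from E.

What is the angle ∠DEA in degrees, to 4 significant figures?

86.65°

On A1, C sits at bearing 90° from N; a 66° counterclockwise sweep puts E at bearing 156°, so E = N + 12.3·(cos 156°, sin 156°) = (19.36, -7.297). Tangency of A1 to ED means the radius NE is perpendicular to ED, so ED runs along (−sin 156°, cos 156°); with |ED| = 12.6, D = (14.24, -18.81). Then cos ∠DEA = ED·EA / (|ED||EA|), giving 86.65°.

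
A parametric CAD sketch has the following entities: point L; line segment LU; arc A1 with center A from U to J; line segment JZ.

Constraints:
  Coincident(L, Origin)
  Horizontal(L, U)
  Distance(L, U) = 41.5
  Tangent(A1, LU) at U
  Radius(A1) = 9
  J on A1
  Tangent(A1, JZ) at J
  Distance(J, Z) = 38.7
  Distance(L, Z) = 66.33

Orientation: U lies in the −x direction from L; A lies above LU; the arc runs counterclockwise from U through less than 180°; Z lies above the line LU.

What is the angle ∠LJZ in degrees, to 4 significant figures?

128.2°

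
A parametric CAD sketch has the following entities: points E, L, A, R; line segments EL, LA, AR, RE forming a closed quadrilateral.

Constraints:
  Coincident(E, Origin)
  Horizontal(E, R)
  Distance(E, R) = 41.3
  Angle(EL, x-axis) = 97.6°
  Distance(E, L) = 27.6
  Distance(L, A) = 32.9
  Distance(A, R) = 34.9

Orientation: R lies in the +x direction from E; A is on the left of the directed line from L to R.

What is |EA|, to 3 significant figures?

43.5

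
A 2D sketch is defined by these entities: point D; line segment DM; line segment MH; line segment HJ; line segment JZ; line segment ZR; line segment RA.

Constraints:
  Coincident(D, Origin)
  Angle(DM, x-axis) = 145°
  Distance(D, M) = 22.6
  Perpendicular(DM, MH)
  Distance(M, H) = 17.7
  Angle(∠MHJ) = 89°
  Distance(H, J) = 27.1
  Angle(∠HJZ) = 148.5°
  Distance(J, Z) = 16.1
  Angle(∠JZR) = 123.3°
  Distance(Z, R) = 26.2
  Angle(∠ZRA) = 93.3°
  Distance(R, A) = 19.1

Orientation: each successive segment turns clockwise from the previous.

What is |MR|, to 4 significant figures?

44.66

D is at the origin; DM runs at 145.0° with length 22.6, so M = (-18.51, 12.96). DM ⟂ MH, so MH runs at 55.00°; with |MH| = 17.7, H = (-8.361, 27.46). ∠MHJ = 89.0° gives HJ at -36.00° from the x-axis; with |HJ| = 27.1, J = (13.56, 11.53). ∠HJZ = 148.5° gives JZ at -67.50° from the x-axis; with |JZ| = 16.1, Z = (19.73, -3.342). ∠JZR = 123.3° gives ZR at -124.2° from the x-axis; with |ZR| = 26.2, R = (4.998, -25.01). Then |MR| = |R − M| = 44.66.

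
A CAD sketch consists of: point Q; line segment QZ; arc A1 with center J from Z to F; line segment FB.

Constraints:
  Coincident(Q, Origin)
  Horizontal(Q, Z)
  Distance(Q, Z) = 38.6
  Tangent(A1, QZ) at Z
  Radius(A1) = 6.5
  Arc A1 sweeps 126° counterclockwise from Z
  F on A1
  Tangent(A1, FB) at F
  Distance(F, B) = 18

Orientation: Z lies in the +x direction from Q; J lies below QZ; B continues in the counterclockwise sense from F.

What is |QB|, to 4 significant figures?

50.48

On A1, Z sits at bearing 90° from J; a 126° counterclockwise sweep puts F at bearing 216°, so F = J + 6.5·(cos 216°, sin 216°) = (33.34, -10.32). Since A1 is tangent to FB there, JF ⟂ FB, so FB runs along (−sin 216°, cos 216°); with |FB| = 18.0, B = (43.92, -24.88). Then |QB| = |B − Q| = 50.48.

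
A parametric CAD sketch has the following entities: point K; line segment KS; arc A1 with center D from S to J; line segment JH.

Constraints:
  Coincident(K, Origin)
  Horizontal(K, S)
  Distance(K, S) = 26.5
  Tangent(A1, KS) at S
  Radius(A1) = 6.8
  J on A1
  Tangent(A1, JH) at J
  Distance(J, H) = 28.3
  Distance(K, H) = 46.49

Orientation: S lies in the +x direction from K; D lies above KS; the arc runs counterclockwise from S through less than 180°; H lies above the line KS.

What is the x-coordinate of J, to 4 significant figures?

33.25

K is at the origin; KS is horizontal with |KS| = 26.5 and S on the +x side, so S = (26.50, 0.000). The tangent condition forces DS to be normal to KS, so D = S + (0, 6.8) = (26.50, 6.800). Since DJ ⟂ JH (tangency), |DH| = √(6.8² + 28.3²) = 29.11 regardless of where J sits on A1. So H lies on both circle(K, 46.49) and circle(D, 29.11); the above-KS intersection is H = (29.75, 35.72). J is the foot of the tangent from H: J = (33.25, 7.640).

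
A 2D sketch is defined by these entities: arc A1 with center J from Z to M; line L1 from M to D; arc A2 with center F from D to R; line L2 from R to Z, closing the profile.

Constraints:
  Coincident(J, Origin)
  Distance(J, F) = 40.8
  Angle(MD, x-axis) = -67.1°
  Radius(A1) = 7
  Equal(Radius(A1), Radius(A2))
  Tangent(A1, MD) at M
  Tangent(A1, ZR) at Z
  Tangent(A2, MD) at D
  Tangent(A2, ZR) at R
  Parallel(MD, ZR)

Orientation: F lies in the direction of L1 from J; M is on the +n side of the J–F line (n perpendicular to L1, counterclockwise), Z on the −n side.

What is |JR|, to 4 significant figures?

41.40

The slot axis is L1's direction at -67.1°, so u = (cos -67.1°, sin -67.1°) = (0.3891, -0.9212) and n = (−sin -67.1°, cos -67.1°) = (0.9212, 0.3891). J is at the origin and F lies 40.8 along u from J, so F = 40.8·u = (15.88, -37.58). Tangency of A1 to both parallel lines with radius 7.0 puts M and Z at J ± 7.0·n: M = (6.448, 2.724), Z = (-6.448, -2.724). Equal radii place D and R the same way about F: D = F + 7.0·n = (22.32, -34.86), R = F − 7.0·n = (9.428, -40.31). Then |JR| = |R − J| = 41.40.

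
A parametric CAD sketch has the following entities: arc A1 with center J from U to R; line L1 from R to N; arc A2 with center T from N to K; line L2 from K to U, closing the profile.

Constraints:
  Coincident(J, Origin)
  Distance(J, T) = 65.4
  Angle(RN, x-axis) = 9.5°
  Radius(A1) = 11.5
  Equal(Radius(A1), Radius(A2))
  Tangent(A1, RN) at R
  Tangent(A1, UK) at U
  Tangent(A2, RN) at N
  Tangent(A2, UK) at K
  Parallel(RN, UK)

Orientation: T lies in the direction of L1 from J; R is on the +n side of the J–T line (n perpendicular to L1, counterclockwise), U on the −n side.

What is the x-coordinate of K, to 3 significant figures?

66.4

Tangency of A1 to both parallel lines with radius 11.5 puts R and U at J ± 11.5·n: R = (-1.90, 11.3), U = (1.90, -11.3). Equal radii place N and K the same way about T: N = T + 11.5·n = (62.6, 22.1), K = T − 11.5·n = (66.4, -0.548). So K.x = 66.4.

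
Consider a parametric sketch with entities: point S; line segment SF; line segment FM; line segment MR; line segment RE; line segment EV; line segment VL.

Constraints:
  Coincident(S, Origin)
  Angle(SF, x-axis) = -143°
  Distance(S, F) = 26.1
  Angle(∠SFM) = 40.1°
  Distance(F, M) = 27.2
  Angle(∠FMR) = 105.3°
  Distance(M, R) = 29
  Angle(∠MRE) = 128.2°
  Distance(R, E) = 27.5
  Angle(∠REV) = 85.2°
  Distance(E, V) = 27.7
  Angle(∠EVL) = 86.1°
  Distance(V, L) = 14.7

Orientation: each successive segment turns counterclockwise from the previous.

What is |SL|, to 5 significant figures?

12.720

S is at the origin; SF runs at -143.0° with length 26.1, so F = (-20.844, -15.707). ∠SFM = 40.1° gives FM at -3.1000° from the x-axis; with |FM| = 27.2, M = (6.3158, -17.178). ∠FMR = 105.3° gives MR at 71.600° from the x-axis; with |MR| = 29.0, R = (15.470, 10.339). ∠MRE = 128.2° gives RE at 123.40° from the x-axis; with |RE| = 27.5, E = (0.33141, 33.297). ∠REV = 85.2° gives EV at -141.80° from the x-axis; with |EV| = 27.7, V = (-21.437, 16.167). ∠EVL = 86.1° gives VL at -47.900° from the x-axis; with |VL| = 14.7, L = (-11.582, 5.2604). Then |SL| = |L − S| = 12.720.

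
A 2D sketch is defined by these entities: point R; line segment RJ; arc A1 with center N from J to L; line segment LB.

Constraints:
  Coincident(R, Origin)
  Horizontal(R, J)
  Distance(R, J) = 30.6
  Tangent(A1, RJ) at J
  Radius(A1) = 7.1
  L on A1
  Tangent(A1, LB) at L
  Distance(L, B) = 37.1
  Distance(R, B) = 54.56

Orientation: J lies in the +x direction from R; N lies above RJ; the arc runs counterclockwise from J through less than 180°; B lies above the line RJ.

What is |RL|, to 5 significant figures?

38.506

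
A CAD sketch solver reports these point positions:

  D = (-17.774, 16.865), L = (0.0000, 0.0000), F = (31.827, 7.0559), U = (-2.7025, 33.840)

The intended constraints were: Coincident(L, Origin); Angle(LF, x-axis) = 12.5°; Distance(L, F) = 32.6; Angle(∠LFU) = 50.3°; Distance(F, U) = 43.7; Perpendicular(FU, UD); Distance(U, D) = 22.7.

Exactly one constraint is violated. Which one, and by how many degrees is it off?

Perpendicular(FU, UD) — off by 3.80°.

L = (0.00, 0.00) ✓; LF at 12.50° ✓; |LF| = 32.60 ✓; ∠LFU = 50.30° ✓; |FU| = 43.70 ✓; ∠(FU, UD) = 86.20° ✗; |UD| = 22.70 ✓.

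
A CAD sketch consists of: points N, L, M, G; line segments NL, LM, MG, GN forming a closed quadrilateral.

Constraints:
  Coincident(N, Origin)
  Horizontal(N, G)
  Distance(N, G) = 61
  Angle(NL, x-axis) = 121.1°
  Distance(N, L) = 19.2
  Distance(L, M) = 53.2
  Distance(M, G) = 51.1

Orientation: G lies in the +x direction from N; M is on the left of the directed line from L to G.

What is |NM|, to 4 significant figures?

56.69

Checks: |LM| = 53.20 ✓; |MG| = 51.10 ✓.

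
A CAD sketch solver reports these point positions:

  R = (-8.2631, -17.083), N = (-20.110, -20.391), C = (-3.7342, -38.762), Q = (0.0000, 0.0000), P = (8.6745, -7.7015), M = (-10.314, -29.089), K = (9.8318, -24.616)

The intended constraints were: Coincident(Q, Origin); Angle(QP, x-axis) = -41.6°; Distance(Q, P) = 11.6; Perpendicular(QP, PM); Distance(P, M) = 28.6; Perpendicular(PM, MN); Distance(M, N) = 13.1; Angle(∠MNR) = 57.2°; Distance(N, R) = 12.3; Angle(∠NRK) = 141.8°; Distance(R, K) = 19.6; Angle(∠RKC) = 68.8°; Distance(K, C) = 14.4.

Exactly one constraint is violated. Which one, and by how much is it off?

Distance(K, C) = 14.4 — off by 5.20.

Q = (0.00, 0.00) ✓; QP at -41.60° ✓; |QP| = 11.60 ✓; ∠(QP, PM) = 90.00° ✓; |PM| = 28.60 ✓; ∠(PM, MN) = 90.00° ✓; |MN| = 13.10 ✓; ∠MNR = 57.20° ✓; |NR| = 12.30 ✓; ∠NRK = 141.8° ✓; |RK| = 19.60 ✓; ∠RKC = 68.80° ✓; |KC| = 19.60 ✗.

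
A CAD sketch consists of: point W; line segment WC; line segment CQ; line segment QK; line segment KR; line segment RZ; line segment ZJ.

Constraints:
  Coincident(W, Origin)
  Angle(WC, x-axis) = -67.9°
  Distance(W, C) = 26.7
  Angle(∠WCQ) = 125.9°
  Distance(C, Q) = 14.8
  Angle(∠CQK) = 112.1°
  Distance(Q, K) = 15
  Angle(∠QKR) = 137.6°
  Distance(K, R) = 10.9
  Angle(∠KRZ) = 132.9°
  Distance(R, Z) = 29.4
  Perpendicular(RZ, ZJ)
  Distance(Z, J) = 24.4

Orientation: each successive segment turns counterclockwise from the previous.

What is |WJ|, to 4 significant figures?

9.693

∠KRZ = 132.9° gives RZ at 143.6° from the x-axis; with |RZ| = 29.4, Z = (8.316, 12.16). RZ is perpendicular to ZJ, so ZJ runs at -126.4°; with |ZJ| = 24.4, J = (-6.164, -7.481). Then |WJ| = |J − W| = 9.693.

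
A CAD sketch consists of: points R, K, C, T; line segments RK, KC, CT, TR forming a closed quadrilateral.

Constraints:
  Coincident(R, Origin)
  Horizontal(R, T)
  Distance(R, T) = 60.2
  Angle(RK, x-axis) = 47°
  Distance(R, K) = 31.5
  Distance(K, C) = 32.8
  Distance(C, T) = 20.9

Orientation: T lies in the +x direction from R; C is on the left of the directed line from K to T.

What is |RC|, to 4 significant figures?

57.72

Checks: R = (0.00, 0.00) ✓; |KC| = 32.80 ✓; |CT| = 20.90 ✓.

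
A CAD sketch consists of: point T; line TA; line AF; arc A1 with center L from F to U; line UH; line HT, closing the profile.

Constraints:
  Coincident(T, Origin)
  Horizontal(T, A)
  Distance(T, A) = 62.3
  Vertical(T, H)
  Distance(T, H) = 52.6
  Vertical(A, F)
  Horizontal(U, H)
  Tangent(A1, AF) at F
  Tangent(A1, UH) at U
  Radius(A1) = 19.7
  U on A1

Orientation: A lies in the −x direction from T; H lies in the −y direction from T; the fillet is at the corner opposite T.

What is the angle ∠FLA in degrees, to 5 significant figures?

59.087°

T is at the origin; T and A share the same y with |TA| = 62.3 and A on the −x side, so A = (-62.300, 0.0000). TH is vertical with |TH| = 52.6 and H on the −y side, so H = (0.0000, -52.600). The virtual corner opposite T is at (-62.300, -52.600). The tangent condition forces LF to be normal to AF and A1 meets UH tangentially, so LU is at right angles to UH, with radius 19.7, so the center L sits 19.7 in from both sides at L = (-42.600, -32.900). That places the tangent points at F = (-62.300, -32.900) on AF and U = (-42.600, -52.600) on UH. Then cos ∠FLA = LF·LA / (|LF||LA|), giving 59.087°.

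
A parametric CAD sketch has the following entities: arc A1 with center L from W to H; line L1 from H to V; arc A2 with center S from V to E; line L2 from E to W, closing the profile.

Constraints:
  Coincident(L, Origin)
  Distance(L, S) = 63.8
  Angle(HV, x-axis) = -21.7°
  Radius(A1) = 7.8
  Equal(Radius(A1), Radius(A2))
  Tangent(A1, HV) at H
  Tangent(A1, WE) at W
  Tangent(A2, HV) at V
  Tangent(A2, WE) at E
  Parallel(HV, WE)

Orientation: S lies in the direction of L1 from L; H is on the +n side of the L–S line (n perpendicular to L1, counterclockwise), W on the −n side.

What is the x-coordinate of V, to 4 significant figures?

62.16

The slot axis is L1's direction at -21.7°, so u = (cos -21.7°, sin -21.7°) = (0.9291, -0.3697) and n = (−sin -21.7°, cos -21.7°) = (0.3697, 0.9291). L is at the origin and S lies 63.8 along u from L, so S = 63.8·u = (59.28, -23.59). Tangency of A1 to both parallel lines with radius 7.8 puts H and W at L ± 7.8·n: H = (2.884, 7.247), W = (-2.884, -7.247). Equal radii place V and E the same way about S: V = S + 7.8·n = (62.16, -16.34), E = S − 7.8·n = (56.39, -30.84). So V.x = 62.16.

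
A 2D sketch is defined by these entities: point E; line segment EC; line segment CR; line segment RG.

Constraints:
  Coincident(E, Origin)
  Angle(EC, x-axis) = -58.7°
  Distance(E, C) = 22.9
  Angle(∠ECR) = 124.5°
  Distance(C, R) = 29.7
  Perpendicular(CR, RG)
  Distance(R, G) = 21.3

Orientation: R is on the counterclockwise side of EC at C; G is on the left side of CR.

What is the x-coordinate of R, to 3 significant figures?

41.6

E is at the origin; EC runs at -58.7° with length 22.9, so C = 22.9·(cos -58.7°, sin -58.7°) = (11.9, -19.6). ∠ECR = 124.5°, so CR runs at -58.7° + (180° − 124.5°) = -3.20° from the x-axis; with |CR| = 29.7, R = C + 29.7·(cos -3.20°, sin -3.20°) = (41.6, -21.2). So R.x = 41.6.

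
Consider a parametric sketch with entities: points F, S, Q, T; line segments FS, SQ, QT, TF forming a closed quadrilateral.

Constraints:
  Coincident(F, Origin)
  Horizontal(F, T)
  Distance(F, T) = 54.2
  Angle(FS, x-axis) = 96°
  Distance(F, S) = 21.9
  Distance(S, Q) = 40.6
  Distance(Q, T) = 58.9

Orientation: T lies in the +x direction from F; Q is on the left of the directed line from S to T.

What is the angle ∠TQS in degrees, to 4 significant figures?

72.32°

Checks: |SQ| = 40.60 ✓; |QT| = 58.90 ✓.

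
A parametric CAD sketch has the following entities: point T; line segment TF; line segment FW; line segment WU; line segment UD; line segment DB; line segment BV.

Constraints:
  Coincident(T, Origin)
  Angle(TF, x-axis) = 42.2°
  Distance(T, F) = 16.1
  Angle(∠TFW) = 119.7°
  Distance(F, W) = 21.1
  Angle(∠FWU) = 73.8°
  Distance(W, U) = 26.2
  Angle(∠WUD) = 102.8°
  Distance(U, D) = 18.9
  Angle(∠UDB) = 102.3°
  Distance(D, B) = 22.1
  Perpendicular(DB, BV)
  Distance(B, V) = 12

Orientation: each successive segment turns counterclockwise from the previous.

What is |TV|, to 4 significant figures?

17.73

∠UDB = 102.3° gives DB at 3.600° from the x-axis; with |DB| = 22.1, B = (11.61, 2.043). The perpendicularity gives BV at right angles to DB, so BV runs at 93.60°; with |BV| = 12.0, V = (10.86, 14.02). Then |TV| = |V − T| = 17.73.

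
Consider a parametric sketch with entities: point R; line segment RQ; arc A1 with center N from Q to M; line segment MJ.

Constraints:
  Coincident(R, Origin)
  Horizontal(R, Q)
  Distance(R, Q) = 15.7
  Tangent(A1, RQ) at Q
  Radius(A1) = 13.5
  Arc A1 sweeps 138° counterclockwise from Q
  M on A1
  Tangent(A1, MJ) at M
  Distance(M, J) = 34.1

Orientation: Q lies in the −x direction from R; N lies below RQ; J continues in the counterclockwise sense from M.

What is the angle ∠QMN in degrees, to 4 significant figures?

21.00°

The tangent condition forces NQ to be normal to RQ, so N = Q + (0, -13.5) = (-15.70, -13.50). On A1, Q sits at bearing 90° from N; a 138° counterclockwise sweep puts M at bearing 228°, so M = N + 13.5·(cos 228°, sin 228°) = (-24.73, -23.53). Then cos ∠QMN = MQ·MN / (|MQ||MN|), giving 21.00°.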